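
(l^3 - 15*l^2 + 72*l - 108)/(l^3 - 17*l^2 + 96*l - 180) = (l - 3)/(l - 5)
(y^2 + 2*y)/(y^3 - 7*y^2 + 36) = y/(y^2 - 9*y + 18)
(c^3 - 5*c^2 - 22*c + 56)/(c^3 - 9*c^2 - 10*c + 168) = (c - 2)/(c - 6)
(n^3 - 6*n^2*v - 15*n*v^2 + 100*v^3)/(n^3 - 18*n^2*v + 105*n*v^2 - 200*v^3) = (-n - 4*v)/(-n + 8*v)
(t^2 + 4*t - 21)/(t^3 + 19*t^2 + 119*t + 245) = (t - 3)/(t^2 + 12*t + 35)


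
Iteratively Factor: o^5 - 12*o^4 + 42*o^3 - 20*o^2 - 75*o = (o - 5)*(o^4 - 7*o^3 + 7*o^2 + 15*o) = o*(o - 5)*(o^3 - 7*o^2 + 7*o + 15) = o*(o - 5)*(o + 1)*(o^2 - 8*o + 15) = o*(o - 5)*(o - 3)*(o + 1)*(o - 5)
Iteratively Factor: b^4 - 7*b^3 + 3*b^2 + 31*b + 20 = (b - 4)*(b^3 - 3*b^2 - 9*b - 5) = (b - 4)*(b + 1)*(b^2 - 4*b - 5) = (b - 4)*(b + 1)^2*(b - 5)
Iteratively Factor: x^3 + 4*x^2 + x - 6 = (x + 2)*(x^2 + 2*x - 3) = (x - 1)*(x + 2)*(x + 3)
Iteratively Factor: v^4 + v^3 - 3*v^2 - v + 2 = (v - 1)*(v^3 + 2*v^2 - v - 2) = (v - 1)*(v + 2)*(v^2 - 1) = (v - 1)*(v + 1)*(v + 2)*(v - 1)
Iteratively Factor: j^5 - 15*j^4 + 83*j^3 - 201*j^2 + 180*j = (j - 3)*(j^4 - 12*j^3 + 47*j^2 - 60*j) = (j - 3)^2*(j^3 - 9*j^2 + 20*j) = j*(j - 3)^2*(j^2 - 9*j + 20) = j*(j - 5)*(j - 3)^2*(j - 4)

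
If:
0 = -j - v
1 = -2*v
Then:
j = 1/2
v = -1/2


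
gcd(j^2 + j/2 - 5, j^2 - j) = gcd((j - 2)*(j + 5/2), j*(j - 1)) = 1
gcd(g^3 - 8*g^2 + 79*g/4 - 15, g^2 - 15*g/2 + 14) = g - 4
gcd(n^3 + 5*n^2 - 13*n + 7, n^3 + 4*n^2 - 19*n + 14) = n^2 + 6*n - 7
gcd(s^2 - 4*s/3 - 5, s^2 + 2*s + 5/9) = s + 5/3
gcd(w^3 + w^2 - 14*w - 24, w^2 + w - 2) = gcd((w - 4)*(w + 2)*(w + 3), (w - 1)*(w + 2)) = w + 2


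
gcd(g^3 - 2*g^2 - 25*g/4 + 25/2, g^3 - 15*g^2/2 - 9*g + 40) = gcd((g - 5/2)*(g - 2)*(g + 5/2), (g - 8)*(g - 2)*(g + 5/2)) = g^2 + g/2 - 5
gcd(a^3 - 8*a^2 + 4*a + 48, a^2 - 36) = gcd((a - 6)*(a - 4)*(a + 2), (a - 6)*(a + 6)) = a - 6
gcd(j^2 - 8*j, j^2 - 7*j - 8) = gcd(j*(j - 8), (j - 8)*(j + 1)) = j - 8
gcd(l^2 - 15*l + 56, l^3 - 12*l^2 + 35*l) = l - 7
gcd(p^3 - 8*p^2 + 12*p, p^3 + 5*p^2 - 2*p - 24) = p - 2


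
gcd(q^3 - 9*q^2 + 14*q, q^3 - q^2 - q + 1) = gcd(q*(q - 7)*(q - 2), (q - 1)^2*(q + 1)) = 1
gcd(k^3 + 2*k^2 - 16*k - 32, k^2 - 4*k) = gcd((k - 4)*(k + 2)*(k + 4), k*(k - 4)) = k - 4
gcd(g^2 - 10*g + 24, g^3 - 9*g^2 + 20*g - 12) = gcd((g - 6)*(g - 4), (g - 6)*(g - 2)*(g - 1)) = g - 6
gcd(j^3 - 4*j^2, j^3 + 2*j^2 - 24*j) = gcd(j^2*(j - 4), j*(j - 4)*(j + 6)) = j^2 - 4*j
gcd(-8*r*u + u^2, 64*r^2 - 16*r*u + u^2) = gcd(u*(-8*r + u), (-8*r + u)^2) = 8*r - u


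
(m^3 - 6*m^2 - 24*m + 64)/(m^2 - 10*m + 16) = m + 4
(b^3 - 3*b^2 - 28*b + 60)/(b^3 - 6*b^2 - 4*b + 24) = (b + 5)/(b + 2)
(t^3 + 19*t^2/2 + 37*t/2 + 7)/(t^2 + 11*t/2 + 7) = (2*t^2 + 15*t + 7)/(2*t + 7)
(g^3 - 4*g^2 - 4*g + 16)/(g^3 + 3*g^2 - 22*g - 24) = (g^2 - 4)/(g^2 + 7*g + 6)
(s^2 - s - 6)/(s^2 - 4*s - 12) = (s - 3)/(s - 6)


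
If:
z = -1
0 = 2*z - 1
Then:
No Solution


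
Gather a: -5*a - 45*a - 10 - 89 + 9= -50*a - 90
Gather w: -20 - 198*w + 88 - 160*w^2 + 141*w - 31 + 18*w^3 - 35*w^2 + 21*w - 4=18*w^3 - 195*w^2 - 36*w + 33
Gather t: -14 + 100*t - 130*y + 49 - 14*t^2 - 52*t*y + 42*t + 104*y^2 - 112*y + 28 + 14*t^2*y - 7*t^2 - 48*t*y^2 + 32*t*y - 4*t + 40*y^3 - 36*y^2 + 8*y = t^2*(14*y - 21) + t*(-48*y^2 - 20*y + 138) + 40*y^3 + 68*y^2 - 234*y + 63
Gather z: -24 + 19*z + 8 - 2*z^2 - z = -2*z^2 + 18*z - 16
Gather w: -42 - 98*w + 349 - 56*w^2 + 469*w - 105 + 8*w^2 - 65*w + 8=-48*w^2 + 306*w + 210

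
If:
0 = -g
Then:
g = 0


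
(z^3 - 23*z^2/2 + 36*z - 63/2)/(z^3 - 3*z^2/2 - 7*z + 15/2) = (2*z^2 - 17*z + 21)/(2*z^2 + 3*z - 5)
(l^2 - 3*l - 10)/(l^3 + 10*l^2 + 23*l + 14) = (l - 5)/(l^2 + 8*l + 7)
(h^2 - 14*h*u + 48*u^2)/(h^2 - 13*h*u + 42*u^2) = (-h + 8*u)/(-h + 7*u)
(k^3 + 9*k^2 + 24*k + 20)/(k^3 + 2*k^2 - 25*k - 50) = (k + 2)/(k - 5)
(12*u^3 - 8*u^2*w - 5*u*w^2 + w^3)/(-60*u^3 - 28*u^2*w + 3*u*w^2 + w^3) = (-6*u^2 + 7*u*w - w^2)/(30*u^2 - u*w - w^2)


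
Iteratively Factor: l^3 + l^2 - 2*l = (l)*(l^2 + l - 2) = l*(l + 2)*(l - 1)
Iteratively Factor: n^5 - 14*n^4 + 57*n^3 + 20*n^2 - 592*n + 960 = (n + 3)*(n^4 - 17*n^3 + 108*n^2 - 304*n + 320) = (n - 4)*(n + 3)*(n^3 - 13*n^2 + 56*n - 80) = (n - 5)*(n - 4)*(n + 3)*(n^2 - 8*n + 16) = (n - 5)*(n - 4)^2*(n + 3)*(n - 4)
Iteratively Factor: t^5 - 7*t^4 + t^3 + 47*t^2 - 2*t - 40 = (t + 1)*(t^4 - 8*t^3 + 9*t^2 + 38*t - 40) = (t - 5)*(t + 1)*(t^3 - 3*t^2 - 6*t + 8) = (t - 5)*(t + 1)*(t + 2)*(t^2 - 5*t + 4) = (t - 5)*(t - 4)*(t + 1)*(t + 2)*(t - 1)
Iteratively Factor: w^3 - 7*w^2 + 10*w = (w)*(w^2 - 7*w + 10) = w*(w - 2)*(w - 5)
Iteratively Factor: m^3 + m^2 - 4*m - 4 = (m + 2)*(m^2 - m - 2) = (m - 2)*(m + 2)*(m + 1)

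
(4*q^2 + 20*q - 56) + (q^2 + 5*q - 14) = 5*q^2 + 25*q - 70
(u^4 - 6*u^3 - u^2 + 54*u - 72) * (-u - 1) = -u^5 + 5*u^4 + 7*u^3 - 53*u^2 + 18*u + 72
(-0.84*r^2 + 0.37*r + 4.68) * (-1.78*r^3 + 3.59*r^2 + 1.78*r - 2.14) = 1.4952*r^5 - 3.6742*r^4 - 8.4973*r^3 + 19.2574*r^2 + 7.5386*r - 10.0152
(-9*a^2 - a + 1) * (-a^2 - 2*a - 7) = 9*a^4 + 19*a^3 + 64*a^2 + 5*a - 7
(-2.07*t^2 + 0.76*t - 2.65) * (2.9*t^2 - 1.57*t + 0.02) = -6.003*t^4 + 5.4539*t^3 - 8.9196*t^2 + 4.1757*t - 0.053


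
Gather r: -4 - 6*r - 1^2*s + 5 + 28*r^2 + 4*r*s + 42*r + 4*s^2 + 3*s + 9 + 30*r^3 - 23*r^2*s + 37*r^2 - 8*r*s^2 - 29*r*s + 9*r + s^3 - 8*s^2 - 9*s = 30*r^3 + r^2*(65 - 23*s) + r*(-8*s^2 - 25*s + 45) + s^3 - 4*s^2 - 7*s + 10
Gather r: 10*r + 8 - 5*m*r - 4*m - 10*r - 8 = -5*m*r - 4*m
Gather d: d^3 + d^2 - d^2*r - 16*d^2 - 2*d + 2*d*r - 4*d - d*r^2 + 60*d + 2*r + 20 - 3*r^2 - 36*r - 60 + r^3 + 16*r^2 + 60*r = d^3 + d^2*(-r - 15) + d*(-r^2 + 2*r + 54) + r^3 + 13*r^2 + 26*r - 40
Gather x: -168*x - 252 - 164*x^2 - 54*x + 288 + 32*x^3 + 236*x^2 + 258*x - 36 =32*x^3 + 72*x^2 + 36*x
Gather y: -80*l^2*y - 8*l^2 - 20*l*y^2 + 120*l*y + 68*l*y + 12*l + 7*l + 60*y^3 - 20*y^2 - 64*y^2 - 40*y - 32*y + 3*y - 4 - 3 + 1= -8*l^2 + 19*l + 60*y^3 + y^2*(-20*l - 84) + y*(-80*l^2 + 188*l - 69) - 6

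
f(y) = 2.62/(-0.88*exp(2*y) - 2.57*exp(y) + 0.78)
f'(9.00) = 0.00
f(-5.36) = 3.41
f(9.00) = 0.00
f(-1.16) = -23.36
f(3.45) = -0.00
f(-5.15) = 3.42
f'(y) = 2.62*(1.76*exp(2*y) + 2.57*exp(y))/(-0.88*exp(2*y) - 2.57*exp(y) + 0.78)^2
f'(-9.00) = 0.00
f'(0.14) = 1.24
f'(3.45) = 0.01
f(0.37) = -0.55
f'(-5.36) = 0.05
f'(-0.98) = 33.38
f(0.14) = -0.78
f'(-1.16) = 203.89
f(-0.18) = -1.32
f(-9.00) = 3.36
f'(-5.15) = 0.07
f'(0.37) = 0.85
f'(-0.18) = 2.25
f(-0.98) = -8.49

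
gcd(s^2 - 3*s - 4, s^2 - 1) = s + 1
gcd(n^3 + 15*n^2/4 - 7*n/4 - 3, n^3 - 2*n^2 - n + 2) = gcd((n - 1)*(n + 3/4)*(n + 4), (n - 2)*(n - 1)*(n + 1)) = n - 1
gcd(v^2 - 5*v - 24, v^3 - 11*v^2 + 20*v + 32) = v - 8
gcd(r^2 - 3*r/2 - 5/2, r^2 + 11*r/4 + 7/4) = r + 1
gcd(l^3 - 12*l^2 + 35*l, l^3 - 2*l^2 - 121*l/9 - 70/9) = l - 5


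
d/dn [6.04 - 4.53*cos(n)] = 4.53*sin(n)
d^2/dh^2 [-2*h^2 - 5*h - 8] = -4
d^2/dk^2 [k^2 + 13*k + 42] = 2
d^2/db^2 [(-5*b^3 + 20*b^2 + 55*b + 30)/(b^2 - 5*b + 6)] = 120*(b^3 + 3*b^2 - 33*b + 49)/(b^6 - 15*b^5 + 93*b^4 - 305*b^3 + 558*b^2 - 540*b + 216)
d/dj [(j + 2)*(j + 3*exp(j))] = j + (j + 2)*(3*exp(j) + 1) + 3*exp(j)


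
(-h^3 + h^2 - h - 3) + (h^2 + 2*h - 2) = -h^3 + 2*h^2 + h - 5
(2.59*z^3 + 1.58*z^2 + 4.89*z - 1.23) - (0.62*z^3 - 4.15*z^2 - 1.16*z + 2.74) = 1.97*z^3 + 5.73*z^2 + 6.05*z - 3.97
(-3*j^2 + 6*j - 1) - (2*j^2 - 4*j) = -5*j^2 + 10*j - 1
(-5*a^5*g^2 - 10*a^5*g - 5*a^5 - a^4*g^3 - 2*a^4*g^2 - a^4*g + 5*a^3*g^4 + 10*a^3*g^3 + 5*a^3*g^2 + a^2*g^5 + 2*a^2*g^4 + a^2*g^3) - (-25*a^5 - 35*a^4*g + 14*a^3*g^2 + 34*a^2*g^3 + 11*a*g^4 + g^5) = -5*a^5*g^2 - 10*a^5*g + 20*a^5 - a^4*g^3 - 2*a^4*g^2 + 34*a^4*g + 5*a^3*g^4 + 10*a^3*g^3 - 9*a^3*g^2 + a^2*g^5 + 2*a^2*g^4 - 33*a^2*g^3 - 11*a*g^4 - g^5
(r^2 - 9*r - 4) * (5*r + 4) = 5*r^3 - 41*r^2 - 56*r - 16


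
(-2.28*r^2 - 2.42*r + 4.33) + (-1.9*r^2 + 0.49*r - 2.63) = -4.18*r^2 - 1.93*r + 1.7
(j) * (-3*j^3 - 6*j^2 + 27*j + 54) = -3*j^4 - 6*j^3 + 27*j^2 + 54*j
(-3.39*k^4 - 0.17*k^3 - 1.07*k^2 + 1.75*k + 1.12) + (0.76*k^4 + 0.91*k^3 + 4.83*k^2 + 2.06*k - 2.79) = -2.63*k^4 + 0.74*k^3 + 3.76*k^2 + 3.81*k - 1.67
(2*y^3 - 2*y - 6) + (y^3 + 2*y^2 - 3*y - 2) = 3*y^3 + 2*y^2 - 5*y - 8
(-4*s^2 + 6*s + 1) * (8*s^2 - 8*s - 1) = -32*s^4 + 80*s^3 - 36*s^2 - 14*s - 1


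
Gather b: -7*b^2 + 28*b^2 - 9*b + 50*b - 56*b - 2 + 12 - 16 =21*b^2 - 15*b - 6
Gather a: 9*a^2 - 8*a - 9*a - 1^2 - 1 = 9*a^2 - 17*a - 2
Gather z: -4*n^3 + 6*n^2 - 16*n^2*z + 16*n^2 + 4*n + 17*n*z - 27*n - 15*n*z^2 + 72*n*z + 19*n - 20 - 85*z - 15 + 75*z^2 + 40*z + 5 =-4*n^3 + 22*n^2 - 4*n + z^2*(75 - 15*n) + z*(-16*n^2 + 89*n - 45) - 30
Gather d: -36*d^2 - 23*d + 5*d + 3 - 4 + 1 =-36*d^2 - 18*d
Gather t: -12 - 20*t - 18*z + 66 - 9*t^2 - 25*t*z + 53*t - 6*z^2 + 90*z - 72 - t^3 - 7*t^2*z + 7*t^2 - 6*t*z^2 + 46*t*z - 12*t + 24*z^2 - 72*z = -t^3 + t^2*(-7*z - 2) + t*(-6*z^2 + 21*z + 21) + 18*z^2 - 18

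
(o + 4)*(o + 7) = o^2 + 11*o + 28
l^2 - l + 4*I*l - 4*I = (l - 1)*(l + 4*I)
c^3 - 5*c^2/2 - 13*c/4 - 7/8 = (c - 7/2)*(c + 1/2)^2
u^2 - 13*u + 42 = (u - 7)*(u - 6)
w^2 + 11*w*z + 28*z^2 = (w + 4*z)*(w + 7*z)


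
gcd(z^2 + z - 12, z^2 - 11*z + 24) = z - 3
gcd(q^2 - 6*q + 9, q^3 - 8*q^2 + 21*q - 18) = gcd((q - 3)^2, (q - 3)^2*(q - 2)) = q^2 - 6*q + 9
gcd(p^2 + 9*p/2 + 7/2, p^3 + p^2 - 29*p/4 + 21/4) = p + 7/2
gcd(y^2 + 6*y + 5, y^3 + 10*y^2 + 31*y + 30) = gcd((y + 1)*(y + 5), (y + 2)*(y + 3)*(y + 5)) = y + 5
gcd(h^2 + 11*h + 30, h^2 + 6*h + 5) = h + 5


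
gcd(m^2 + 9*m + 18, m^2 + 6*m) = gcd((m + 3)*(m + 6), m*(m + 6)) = m + 6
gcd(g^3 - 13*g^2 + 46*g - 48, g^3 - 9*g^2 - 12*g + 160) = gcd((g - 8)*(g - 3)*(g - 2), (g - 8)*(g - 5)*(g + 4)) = g - 8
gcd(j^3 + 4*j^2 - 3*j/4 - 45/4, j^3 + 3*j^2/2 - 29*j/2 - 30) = j^2 + 11*j/2 + 15/2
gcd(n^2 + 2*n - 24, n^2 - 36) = n + 6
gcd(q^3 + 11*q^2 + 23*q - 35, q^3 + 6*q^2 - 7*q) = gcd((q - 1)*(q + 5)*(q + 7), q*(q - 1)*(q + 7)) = q^2 + 6*q - 7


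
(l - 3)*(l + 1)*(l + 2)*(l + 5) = l^4 + 5*l^3 - 7*l^2 - 41*l - 30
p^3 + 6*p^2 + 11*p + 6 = (p + 1)*(p + 2)*(p + 3)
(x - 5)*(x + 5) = x^2 - 25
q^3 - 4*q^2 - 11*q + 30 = (q - 5)*(q - 2)*(q + 3)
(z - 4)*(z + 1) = z^2 - 3*z - 4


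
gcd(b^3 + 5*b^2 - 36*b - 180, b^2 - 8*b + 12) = b - 6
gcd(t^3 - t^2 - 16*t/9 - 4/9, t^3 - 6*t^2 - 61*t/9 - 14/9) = t^2 + t + 2/9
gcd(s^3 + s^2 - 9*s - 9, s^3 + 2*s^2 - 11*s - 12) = s^2 - 2*s - 3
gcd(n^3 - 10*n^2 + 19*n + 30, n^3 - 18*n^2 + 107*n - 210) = n^2 - 11*n + 30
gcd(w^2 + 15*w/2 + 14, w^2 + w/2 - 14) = w + 4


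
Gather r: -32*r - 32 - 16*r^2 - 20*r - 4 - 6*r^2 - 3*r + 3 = -22*r^2 - 55*r - 33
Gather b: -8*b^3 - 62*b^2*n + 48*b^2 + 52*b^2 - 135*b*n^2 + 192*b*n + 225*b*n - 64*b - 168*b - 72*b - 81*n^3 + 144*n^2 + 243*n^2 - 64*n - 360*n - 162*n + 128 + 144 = -8*b^3 + b^2*(100 - 62*n) + b*(-135*n^2 + 417*n - 304) - 81*n^3 + 387*n^2 - 586*n + 272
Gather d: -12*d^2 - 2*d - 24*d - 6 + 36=-12*d^2 - 26*d + 30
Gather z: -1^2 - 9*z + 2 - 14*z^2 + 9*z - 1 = -14*z^2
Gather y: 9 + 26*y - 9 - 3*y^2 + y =-3*y^2 + 27*y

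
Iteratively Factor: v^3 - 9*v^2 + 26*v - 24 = (v - 2)*(v^2 - 7*v + 12) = (v - 3)*(v - 2)*(v - 4)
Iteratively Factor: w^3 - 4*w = (w)*(w^2 - 4) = w*(w - 2)*(w + 2)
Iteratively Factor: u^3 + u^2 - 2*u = (u + 2)*(u^2 - u) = u*(u + 2)*(u - 1)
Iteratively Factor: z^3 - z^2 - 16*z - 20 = (z + 2)*(z^2 - 3*z - 10) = (z - 5)*(z + 2)*(z + 2)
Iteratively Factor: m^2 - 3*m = (m - 3)*(m)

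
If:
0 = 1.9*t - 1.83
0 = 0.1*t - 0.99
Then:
No Solution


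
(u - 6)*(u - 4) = u^2 - 10*u + 24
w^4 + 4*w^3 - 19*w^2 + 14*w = w*(w - 2)*(w - 1)*(w + 7)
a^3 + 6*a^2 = a^2*(a + 6)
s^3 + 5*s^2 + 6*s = s*(s + 2)*(s + 3)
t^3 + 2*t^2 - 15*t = t*(t - 3)*(t + 5)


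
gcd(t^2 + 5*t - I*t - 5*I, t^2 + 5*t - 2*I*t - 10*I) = t + 5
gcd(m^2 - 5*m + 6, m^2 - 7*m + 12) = m - 3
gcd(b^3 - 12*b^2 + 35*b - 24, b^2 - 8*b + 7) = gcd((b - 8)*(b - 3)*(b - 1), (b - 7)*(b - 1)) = b - 1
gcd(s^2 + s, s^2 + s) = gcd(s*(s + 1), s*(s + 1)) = s^2 + s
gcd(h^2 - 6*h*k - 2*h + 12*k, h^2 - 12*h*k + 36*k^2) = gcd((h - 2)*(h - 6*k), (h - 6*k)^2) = h - 6*k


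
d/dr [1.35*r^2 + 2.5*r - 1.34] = 2.7*r + 2.5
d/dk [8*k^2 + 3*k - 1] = 16*k + 3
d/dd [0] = 0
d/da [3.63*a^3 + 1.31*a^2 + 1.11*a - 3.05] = 10.89*a^2 + 2.62*a + 1.11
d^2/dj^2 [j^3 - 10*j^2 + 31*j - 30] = 6*j - 20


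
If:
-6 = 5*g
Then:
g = -6/5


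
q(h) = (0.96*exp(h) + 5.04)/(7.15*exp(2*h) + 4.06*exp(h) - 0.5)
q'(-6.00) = -0.22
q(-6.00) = -10.29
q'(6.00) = 0.00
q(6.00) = 0.00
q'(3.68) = -0.00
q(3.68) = 0.00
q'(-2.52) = -133.52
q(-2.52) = -40.28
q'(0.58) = -0.35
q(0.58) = 0.23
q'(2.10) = -0.03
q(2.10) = 0.03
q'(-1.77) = -35.75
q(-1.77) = 13.04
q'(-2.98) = -16.50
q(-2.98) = -18.48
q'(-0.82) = -3.32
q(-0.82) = 2.04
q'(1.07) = -0.16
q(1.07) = 0.11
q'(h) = (0.96*exp(h) + 5.04)*(-14.3*exp(2*h) - 4.06*exp(h))/(7.15*exp(2*h) + 4.06*exp(h) - 0.5)^2 + 0.96*exp(h)/(7.15*exp(2*h) + 4.06*exp(h) - 0.5) = (-(0.96*exp(h) + 5.04)*(14.3*exp(h) + 4.06) + 6.864*exp(2*h) + 3.8976*exp(h) - 0.48)*exp(h)/(7.15*exp(2*h) + 4.06*exp(h) - 0.5)^2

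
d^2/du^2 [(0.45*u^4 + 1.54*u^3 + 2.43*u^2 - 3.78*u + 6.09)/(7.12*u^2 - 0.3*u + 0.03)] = (45.62496*u^6 - 5.76720000000012*u^5 + 0.81971999999962*u^4 - 373.314192*u^3 + 1849.180788*u^2 - 73.196676*u - 1.569114)/(360.944128*u^6 - 45.62496*u^5 + 6.484896*u^4 - 0.41148*u^3 + 0.027324*u^2 - 0.00081*u + 2.7e-5)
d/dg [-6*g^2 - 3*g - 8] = -12*g - 3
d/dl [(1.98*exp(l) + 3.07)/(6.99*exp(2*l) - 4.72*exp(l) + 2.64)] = (-13.8402*exp(2*l) - 42.9186*exp(l) + 19.7176)*exp(l)/(48.8601*exp(4*l) - 65.9856*exp(3*l) + 59.1856*exp(2*l) - 24.9216*exp(l) + 6.9696)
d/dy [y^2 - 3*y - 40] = 2*y - 3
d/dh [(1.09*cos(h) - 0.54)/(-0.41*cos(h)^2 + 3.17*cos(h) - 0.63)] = (-0.4469*cos(h)^2 + 0.4428*cos(h) - 1.0251)*sin(h)/(0.1681*cos(h)^4 - 2.5994*cos(h)^3 + 10.5655*cos(h)^2 - 3.9942*cos(h) + 0.3969)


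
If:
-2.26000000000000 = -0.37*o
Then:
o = 6.11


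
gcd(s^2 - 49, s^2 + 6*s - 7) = s + 7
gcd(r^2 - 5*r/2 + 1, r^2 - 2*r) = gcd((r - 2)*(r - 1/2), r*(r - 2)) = r - 2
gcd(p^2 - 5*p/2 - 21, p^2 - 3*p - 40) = 1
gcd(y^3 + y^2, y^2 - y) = y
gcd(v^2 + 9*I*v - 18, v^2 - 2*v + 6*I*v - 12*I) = v + 6*I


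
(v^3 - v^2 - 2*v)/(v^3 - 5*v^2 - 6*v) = (v - 2)/(v - 6)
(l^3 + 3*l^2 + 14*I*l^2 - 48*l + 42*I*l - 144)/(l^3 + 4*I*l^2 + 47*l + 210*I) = (l^2 + l*(3 + 8*I) + 24*I)/(l^2 - 2*I*l + 35)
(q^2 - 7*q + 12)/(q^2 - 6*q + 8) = (q - 3)/(q - 2)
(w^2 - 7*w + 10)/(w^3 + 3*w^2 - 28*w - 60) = (w - 2)/(w^2 + 8*w + 12)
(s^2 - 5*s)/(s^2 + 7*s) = (s - 5)/(s + 7)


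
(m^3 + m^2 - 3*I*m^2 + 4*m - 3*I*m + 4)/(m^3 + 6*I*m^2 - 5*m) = (m^2 + m*(1 - 4*I) - 4*I)/(m*(m + 5*I))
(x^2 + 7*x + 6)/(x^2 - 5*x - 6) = (x + 6)/(x - 6)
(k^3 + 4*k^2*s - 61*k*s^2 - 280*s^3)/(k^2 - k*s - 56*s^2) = k + 5*s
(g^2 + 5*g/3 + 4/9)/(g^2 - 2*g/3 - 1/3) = (g + 4/3)/(g - 1)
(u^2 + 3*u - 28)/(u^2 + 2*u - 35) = (u - 4)/(u - 5)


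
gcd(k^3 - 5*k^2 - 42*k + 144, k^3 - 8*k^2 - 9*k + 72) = k^2 - 11*k + 24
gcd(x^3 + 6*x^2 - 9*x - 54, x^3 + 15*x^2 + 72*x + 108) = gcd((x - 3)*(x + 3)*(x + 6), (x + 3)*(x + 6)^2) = x^2 + 9*x + 18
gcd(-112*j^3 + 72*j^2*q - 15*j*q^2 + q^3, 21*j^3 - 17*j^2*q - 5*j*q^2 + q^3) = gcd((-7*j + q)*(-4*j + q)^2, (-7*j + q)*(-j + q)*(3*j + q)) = -7*j + q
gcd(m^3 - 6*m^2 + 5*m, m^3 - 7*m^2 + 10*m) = m^2 - 5*m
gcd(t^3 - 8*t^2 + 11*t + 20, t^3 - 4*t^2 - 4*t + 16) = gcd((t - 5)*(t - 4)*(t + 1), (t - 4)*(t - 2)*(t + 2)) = t - 4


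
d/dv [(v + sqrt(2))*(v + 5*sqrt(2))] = 2*v + 6*sqrt(2)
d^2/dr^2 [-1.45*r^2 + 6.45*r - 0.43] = -2.90000000000000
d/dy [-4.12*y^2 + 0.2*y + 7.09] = 0.2 - 8.24*y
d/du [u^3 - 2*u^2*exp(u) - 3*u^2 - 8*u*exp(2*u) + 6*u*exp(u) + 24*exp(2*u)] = -2*u^2*exp(u) + 3*u^2 - 16*u*exp(2*u) + 2*u*exp(u) - 6*u + 40*exp(2*u) + 6*exp(u)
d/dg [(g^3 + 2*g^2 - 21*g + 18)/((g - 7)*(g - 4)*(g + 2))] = (-11*g^4 + 54*g^3 - 63*g^2 + 548*g - 1284)/(g^6 - 18*g^5 + 93*g^4 + 4*g^3 - 972*g^2 + 672*g + 3136)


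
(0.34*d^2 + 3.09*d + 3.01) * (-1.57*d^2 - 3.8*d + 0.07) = -0.5338*d^4 - 6.1433*d^3 - 16.4439*d^2 - 11.2217*d + 0.2107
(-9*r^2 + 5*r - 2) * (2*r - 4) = -18*r^3 + 46*r^2 - 24*r + 8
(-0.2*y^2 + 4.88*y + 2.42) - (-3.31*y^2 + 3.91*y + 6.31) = 3.11*y^2 + 0.97*y - 3.89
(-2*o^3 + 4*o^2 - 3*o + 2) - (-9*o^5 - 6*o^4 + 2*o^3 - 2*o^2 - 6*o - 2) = 9*o^5 + 6*o^4 - 4*o^3 + 6*o^2 + 3*o + 4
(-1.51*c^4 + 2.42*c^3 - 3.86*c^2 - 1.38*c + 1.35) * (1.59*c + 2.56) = -2.4009*c^5 - 0.0178000000000003*c^4 + 0.0577999999999994*c^3 - 12.0758*c^2 - 1.3863*c + 3.456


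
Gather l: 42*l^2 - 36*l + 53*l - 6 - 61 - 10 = 42*l^2 + 17*l - 77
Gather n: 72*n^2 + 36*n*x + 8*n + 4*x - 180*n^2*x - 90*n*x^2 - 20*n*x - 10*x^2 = n^2*(72 - 180*x) + n*(-90*x^2 + 16*x + 8) - 10*x^2 + 4*x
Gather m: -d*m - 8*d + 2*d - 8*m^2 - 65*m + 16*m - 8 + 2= -6*d - 8*m^2 + m*(-d - 49) - 6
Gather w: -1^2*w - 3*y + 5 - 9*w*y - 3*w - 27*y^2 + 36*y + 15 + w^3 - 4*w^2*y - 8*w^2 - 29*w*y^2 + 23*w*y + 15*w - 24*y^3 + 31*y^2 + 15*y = w^3 + w^2*(-4*y - 8) + w*(-29*y^2 + 14*y + 11) - 24*y^3 + 4*y^2 + 48*y + 20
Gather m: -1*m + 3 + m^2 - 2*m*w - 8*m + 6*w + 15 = m^2 + m*(-2*w - 9) + 6*w + 18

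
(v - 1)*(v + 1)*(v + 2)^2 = v^4 + 4*v^3 + 3*v^2 - 4*v - 4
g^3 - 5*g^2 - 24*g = g*(g - 8)*(g + 3)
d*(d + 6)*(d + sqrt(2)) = d^3 + sqrt(2)*d^2 + 6*d^2 + 6*sqrt(2)*d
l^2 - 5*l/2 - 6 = (l - 4)*(l + 3/2)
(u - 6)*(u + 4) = u^2 - 2*u - 24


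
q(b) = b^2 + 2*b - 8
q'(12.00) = 26.00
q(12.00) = 160.00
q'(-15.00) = -28.00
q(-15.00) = 187.00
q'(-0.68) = 0.64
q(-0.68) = -8.90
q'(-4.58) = -7.16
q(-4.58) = 3.82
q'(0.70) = 3.40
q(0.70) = -6.11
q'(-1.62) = -1.24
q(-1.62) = -8.62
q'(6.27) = 14.54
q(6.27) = 43.85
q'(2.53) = 7.06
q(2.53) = 3.46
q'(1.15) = 4.30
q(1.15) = -4.38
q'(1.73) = 5.46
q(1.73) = -1.55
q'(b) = 2*b + 2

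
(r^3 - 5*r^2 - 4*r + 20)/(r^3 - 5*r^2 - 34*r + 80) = (r^2 - 3*r - 10)/(r^2 - 3*r - 40)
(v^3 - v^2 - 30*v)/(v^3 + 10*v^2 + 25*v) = (v - 6)/(v + 5)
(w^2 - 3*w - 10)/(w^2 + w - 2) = (w - 5)/(w - 1)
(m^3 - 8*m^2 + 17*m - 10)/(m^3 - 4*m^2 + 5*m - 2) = (m - 5)/(m - 1)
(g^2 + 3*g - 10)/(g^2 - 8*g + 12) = (g + 5)/(g - 6)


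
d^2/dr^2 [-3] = 0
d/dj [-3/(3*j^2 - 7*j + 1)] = 3*(6*j - 7)/(3*j^2 - 7*j + 1)^2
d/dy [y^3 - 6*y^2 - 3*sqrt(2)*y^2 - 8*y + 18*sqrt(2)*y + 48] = 3*y^2 - 12*y - 6*sqrt(2)*y - 8 + 18*sqrt(2)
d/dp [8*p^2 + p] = 16*p + 1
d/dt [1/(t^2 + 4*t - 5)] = 2*(-t - 2)/(t^2 + 4*t - 5)^2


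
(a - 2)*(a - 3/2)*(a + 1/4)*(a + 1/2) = a^4 - 11*a^3/4 + a^2/2 + 29*a/16 + 3/8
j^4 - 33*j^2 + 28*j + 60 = (j - 5)*(j - 2)*(j + 1)*(j + 6)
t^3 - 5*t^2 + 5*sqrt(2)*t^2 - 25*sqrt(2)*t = t*(t - 5)*(t + 5*sqrt(2))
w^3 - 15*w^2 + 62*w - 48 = (w - 8)*(w - 6)*(w - 1)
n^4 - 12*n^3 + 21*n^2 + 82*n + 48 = (n - 8)*(n - 6)*(n + 1)^2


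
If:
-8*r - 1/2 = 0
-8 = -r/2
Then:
No Solution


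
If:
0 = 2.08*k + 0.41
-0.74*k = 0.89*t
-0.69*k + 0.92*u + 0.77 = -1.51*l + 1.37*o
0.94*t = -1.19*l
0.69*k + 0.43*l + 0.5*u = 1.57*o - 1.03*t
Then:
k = -0.20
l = -0.13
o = -0.50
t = 0.16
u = -1.51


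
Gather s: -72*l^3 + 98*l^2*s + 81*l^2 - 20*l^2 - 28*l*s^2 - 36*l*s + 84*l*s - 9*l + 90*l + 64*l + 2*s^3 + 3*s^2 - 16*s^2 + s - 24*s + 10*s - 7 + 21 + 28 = -72*l^3 + 61*l^2 + 145*l + 2*s^3 + s^2*(-28*l - 13) + s*(98*l^2 + 48*l - 13) + 42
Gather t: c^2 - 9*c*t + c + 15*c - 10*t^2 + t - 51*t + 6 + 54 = c^2 + 16*c - 10*t^2 + t*(-9*c - 50) + 60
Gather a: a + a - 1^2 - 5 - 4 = 2*a - 10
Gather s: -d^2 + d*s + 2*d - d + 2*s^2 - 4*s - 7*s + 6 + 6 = -d^2 + d + 2*s^2 + s*(d - 11) + 12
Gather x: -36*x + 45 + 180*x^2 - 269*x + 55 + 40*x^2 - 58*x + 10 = 220*x^2 - 363*x + 110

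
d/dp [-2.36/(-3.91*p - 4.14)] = -9.2276/(3.91*p + 4.14)^2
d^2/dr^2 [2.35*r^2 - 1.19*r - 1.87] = 4.70000000000000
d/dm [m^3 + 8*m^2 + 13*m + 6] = 3*m^2 + 16*m + 13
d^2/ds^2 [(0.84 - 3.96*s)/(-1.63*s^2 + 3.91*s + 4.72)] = ((33.7056 - 38.7288*s)*(-1.63*s^2 + 3.91*s + 4.72) - (3.26*s - 3.91)*(3.96*s - 0.84)*(6.52*s - 7.82))/(-1.63*s^2 + 3.91*s + 4.72)^3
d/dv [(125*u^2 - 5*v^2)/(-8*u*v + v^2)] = 10*(v^2*(8*u - v) + (4*u - v)*(25*u^2 - v^2))/(v^2*(8*u - v)^2)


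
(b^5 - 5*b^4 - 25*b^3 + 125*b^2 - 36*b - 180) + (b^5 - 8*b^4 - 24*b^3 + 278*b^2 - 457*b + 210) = 2*b^5 - 13*b^4 - 49*b^3 + 403*b^2 - 493*b + 30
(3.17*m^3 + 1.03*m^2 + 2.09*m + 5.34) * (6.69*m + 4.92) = 21.2073*m^4 + 22.4871*m^3 + 19.0497*m^2 + 46.0074*m + 26.2728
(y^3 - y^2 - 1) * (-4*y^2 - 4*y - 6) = -4*y^5 - 2*y^3 + 10*y^2 + 4*y + 6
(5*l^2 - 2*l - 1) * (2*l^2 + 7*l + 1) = 10*l^4 + 31*l^3 - 11*l^2 - 9*l - 1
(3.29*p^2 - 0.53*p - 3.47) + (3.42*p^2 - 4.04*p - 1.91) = 6.71*p^2 - 4.57*p - 5.38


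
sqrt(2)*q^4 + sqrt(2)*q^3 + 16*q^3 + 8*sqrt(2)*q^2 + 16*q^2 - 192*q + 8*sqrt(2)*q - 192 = (q - 2*sqrt(2))*(q + 4*sqrt(2))*(q + 6*sqrt(2))*(sqrt(2)*q + sqrt(2))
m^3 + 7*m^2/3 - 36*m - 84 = (m - 6)*(m + 7/3)*(m + 6)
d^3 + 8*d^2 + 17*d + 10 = (d + 1)*(d + 2)*(d + 5)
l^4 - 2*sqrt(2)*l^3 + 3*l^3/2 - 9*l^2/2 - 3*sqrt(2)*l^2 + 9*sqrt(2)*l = l*(l - 3/2)*(l + 3)*(l - 2*sqrt(2))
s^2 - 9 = (s - 3)*(s + 3)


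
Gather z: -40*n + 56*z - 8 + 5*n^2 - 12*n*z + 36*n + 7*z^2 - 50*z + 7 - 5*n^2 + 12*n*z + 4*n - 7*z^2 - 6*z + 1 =0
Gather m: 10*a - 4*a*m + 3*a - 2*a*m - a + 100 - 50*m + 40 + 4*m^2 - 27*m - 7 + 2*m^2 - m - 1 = 12*a + 6*m^2 + m*(-6*a - 78) + 132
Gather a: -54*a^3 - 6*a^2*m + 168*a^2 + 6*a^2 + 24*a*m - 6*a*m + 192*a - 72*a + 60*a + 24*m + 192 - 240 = -54*a^3 + a^2*(174 - 6*m) + a*(18*m + 180) + 24*m - 48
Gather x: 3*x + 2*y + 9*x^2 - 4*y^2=9*x^2 + 3*x - 4*y^2 + 2*y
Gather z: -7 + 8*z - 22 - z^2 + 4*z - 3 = -z^2 + 12*z - 32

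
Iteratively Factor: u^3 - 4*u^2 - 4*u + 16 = (u + 2)*(u^2 - 6*u + 8) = (u - 4)*(u + 2)*(u - 2)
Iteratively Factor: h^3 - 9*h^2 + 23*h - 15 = (h - 3)*(h^2 - 6*h + 5) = (h - 3)*(h - 1)*(h - 5)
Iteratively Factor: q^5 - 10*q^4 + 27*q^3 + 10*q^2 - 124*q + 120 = (q + 2)*(q^4 - 12*q^3 + 51*q^2 - 92*q + 60) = (q - 2)*(q + 2)*(q^3 - 10*q^2 + 31*q - 30) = (q - 5)*(q - 2)*(q + 2)*(q^2 - 5*q + 6) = (q - 5)*(q - 2)^2*(q + 2)*(q - 3)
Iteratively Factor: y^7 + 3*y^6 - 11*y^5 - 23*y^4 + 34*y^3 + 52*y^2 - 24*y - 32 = (y - 2)*(y^6 + 5*y^5 - y^4 - 25*y^3 - 16*y^2 + 20*y + 16) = (y - 2)*(y + 1)*(y^5 + 4*y^4 - 5*y^3 - 20*y^2 + 4*y + 16) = (y - 2)*(y + 1)*(y + 4)*(y^4 - 5*y^2 + 4) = (y - 2)*(y - 1)*(y + 1)*(y + 4)*(y^3 + y^2 - 4*y - 4) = (y - 2)*(y - 1)*(y + 1)^2*(y + 4)*(y^2 - 4) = (y - 2)*(y - 1)*(y + 1)^2*(y + 2)*(y + 4)*(y - 2)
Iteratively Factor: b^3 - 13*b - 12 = (b - 4)*(b^2 + 4*b + 3) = (b - 4)*(b + 3)*(b + 1)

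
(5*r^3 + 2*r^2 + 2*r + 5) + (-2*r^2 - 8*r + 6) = 5*r^3 - 6*r + 11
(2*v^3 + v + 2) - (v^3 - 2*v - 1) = v^3 + 3*v + 3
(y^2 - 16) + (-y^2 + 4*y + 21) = 4*y + 5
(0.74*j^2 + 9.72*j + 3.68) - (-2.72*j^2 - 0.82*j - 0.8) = 3.46*j^2 + 10.54*j + 4.48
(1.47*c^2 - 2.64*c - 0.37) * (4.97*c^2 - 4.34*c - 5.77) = 7.3059*c^4 - 19.5006*c^3 + 1.1368*c^2 + 16.8386*c + 2.1349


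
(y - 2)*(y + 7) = y^2 + 5*y - 14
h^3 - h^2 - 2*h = h*(h - 2)*(h + 1)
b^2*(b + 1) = b^3 + b^2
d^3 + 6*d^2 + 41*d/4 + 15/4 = (d + 1/2)*(d + 5/2)*(d + 3)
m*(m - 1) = m^2 - m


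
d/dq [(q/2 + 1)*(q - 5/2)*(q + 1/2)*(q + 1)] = 2*q^3 + 3*q^2/2 - 21*q/4 - 31/8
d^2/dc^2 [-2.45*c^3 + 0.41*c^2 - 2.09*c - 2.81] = 0.82 - 14.7*c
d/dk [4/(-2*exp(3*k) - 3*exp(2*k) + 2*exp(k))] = 8*(3*exp(2*k) + 3*exp(k) - 1)*exp(-k)/(2*exp(2*k) + 3*exp(k) - 2)^2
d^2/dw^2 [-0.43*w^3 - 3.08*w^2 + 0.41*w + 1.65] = -2.58*w - 6.16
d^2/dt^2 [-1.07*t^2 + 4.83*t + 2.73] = -2.14000000000000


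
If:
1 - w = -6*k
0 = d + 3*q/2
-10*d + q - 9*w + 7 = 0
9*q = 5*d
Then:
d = 0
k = -1/27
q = 0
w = 7/9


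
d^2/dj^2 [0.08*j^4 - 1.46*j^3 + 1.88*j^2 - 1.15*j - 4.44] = 0.96*j^2 - 8.76*j + 3.76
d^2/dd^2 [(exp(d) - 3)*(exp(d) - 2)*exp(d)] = (9*exp(2*d) - 20*exp(d) + 6)*exp(d)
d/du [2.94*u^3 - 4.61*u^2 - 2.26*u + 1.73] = 8.82*u^2 - 9.22*u - 2.26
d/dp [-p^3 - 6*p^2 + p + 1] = -3*p^2 - 12*p + 1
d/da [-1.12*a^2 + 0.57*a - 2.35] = 0.57 - 2.24*a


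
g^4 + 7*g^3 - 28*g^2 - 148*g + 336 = (g - 4)*(g - 2)*(g + 6)*(g + 7)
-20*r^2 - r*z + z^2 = (-5*r + z)*(4*r + z)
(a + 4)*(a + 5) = a^2 + 9*a + 20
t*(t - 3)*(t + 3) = t^3 - 9*t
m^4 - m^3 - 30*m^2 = m^2*(m - 6)*(m + 5)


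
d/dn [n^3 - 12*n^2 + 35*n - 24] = 3*n^2 - 24*n + 35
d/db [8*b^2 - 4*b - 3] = 16*b - 4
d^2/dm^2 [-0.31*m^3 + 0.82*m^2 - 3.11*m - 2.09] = 1.64 - 1.86*m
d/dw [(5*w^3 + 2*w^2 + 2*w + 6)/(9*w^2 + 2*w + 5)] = (45*w^4 + 20*w^3 + 61*w^2 - 88*w - 2)/(81*w^4 + 36*w^3 + 94*w^2 + 20*w + 25)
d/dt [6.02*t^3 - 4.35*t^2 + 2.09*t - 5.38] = 18.06*t^2 - 8.7*t + 2.09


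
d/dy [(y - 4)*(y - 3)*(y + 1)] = 3*y^2 - 12*y + 5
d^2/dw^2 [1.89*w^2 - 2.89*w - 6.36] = 3.78000000000000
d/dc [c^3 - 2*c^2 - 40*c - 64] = 3*c^2 - 4*c - 40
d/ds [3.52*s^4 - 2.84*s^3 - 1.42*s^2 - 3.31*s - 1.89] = 14.08*s^3 - 8.52*s^2 - 2.84*s - 3.31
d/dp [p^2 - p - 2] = 2*p - 1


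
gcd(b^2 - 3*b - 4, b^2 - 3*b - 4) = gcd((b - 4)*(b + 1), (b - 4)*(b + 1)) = b^2 - 3*b - 4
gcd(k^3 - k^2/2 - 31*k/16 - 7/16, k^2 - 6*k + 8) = 1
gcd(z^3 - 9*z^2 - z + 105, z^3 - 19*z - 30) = z^2 - 2*z - 15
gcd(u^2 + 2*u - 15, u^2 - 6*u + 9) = u - 3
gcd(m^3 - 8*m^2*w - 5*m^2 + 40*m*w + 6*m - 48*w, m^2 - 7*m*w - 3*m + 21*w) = m - 3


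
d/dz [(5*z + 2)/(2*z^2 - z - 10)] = (10*z^2 - 5*z - (4*z - 1)*(5*z + 2) - 50)/(-2*z^2 + z + 10)^2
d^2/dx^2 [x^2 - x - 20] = 2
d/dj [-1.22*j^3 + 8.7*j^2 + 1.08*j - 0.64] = -3.66*j^2 + 17.4*j + 1.08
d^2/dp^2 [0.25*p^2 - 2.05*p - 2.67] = 0.500000000000000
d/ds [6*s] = 6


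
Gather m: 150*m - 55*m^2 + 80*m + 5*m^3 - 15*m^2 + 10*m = 5*m^3 - 70*m^2 + 240*m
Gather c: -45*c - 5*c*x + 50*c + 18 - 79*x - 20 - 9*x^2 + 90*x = c*(5 - 5*x) - 9*x^2 + 11*x - 2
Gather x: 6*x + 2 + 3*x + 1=9*x + 3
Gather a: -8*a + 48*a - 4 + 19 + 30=40*a + 45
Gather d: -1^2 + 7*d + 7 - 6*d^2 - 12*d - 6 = -6*d^2 - 5*d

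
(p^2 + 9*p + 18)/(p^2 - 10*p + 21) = (p^2 + 9*p + 18)/(p^2 - 10*p + 21)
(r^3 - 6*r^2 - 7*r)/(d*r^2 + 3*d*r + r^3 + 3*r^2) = (r^2 - 6*r - 7)/(d*r + 3*d + r^2 + 3*r)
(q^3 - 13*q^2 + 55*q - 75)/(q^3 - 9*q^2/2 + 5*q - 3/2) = 2*(q^2 - 10*q + 25)/(2*q^2 - 3*q + 1)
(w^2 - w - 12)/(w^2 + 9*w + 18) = (w - 4)/(w + 6)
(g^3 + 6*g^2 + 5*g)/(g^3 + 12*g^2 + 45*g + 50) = g*(g + 1)/(g^2 + 7*g + 10)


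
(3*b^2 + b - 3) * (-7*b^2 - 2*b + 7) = -21*b^4 - 13*b^3 + 40*b^2 + 13*b - 21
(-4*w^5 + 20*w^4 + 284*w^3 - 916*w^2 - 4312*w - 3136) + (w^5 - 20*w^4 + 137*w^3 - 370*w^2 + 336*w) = -3*w^5 + 421*w^3 - 1286*w^2 - 3976*w - 3136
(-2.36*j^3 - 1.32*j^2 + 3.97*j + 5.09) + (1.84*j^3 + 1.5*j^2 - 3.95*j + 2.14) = -0.52*j^3 + 0.18*j^2 + 0.02*j + 7.23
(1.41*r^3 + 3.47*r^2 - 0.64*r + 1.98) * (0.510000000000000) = 0.7191*r^3 + 1.7697*r^2 - 0.3264*r + 1.0098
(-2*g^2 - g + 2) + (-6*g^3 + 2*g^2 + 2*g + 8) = -6*g^3 + g + 10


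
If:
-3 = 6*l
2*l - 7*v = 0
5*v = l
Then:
No Solution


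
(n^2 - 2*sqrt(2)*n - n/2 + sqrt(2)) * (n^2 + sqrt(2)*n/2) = n^4 - 3*sqrt(2)*n^3/2 - n^3/2 - 2*n^2 + 3*sqrt(2)*n^2/4 + n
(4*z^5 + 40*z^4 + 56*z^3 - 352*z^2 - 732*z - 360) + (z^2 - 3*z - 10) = 4*z^5 + 40*z^4 + 56*z^3 - 351*z^2 - 735*z - 370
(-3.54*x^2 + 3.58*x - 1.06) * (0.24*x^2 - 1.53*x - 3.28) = -0.8496*x^4 + 6.2754*x^3 + 5.8794*x^2 - 10.1206*x + 3.4768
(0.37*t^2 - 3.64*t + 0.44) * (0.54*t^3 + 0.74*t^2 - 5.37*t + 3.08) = 0.1998*t^5 - 1.6918*t^4 - 4.4429*t^3 + 21.012*t^2 - 13.574*t + 1.3552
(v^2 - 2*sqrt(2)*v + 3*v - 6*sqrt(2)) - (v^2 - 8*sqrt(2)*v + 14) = 3*v + 6*sqrt(2)*v - 14 - 6*sqrt(2)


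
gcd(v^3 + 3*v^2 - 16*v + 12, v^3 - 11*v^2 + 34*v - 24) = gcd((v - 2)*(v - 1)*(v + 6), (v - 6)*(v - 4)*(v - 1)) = v - 1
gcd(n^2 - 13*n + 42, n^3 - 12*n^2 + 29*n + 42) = n^2 - 13*n + 42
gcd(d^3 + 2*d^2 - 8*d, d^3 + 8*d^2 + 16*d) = d^2 + 4*d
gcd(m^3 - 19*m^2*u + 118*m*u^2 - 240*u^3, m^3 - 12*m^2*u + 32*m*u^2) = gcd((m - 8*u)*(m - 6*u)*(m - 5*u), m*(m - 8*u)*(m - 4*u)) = -m + 8*u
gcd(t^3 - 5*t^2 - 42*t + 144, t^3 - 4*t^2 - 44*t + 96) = t^2 - 2*t - 48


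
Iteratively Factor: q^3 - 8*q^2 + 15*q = (q - 3)*(q^2 - 5*q) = q*(q - 3)*(q - 5)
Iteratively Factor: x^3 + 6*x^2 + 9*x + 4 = (x + 1)*(x^2 + 5*x + 4) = (x + 1)*(x + 4)*(x + 1)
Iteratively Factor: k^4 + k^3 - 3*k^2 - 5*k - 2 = (k + 1)*(k^3 - 3*k - 2) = (k + 1)^2*(k^2 - k - 2) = (k - 2)*(k + 1)^2*(k + 1)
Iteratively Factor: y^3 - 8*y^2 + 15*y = (y)*(y^2 - 8*y + 15) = y*(y - 5)*(y - 3)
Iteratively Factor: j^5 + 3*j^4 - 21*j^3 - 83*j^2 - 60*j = (j + 3)*(j^4 - 21*j^2 - 20*j) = (j + 3)*(j + 4)*(j^3 - 4*j^2 - 5*j) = j*(j + 3)*(j + 4)*(j^2 - 4*j - 5) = j*(j + 1)*(j + 3)*(j + 4)*(j - 5)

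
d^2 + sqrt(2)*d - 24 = (d - 3*sqrt(2))*(d + 4*sqrt(2))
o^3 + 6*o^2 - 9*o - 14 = (o - 2)*(o + 1)*(o + 7)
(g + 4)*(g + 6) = g^2 + 10*g + 24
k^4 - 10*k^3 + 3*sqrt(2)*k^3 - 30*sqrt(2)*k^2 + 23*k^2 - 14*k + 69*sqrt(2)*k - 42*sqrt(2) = (k - 7)*(k - 2)*(k - 1)*(k + 3*sqrt(2))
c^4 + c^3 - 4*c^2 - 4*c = c*(c - 2)*(c + 1)*(c + 2)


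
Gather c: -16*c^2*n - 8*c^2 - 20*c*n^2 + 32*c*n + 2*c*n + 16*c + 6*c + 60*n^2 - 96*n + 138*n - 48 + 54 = c^2*(-16*n - 8) + c*(-20*n^2 + 34*n + 22) + 60*n^2 + 42*n + 6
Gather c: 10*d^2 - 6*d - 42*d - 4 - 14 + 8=10*d^2 - 48*d - 10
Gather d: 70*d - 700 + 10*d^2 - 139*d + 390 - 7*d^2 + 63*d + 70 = 3*d^2 - 6*d - 240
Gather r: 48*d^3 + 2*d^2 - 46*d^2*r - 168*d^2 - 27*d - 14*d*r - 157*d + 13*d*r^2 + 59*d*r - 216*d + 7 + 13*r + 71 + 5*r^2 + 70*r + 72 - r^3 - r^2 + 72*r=48*d^3 - 166*d^2 - 400*d - r^3 + r^2*(13*d + 4) + r*(-46*d^2 + 45*d + 155) + 150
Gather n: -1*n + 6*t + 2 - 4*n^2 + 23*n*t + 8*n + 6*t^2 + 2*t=-4*n^2 + n*(23*t + 7) + 6*t^2 + 8*t + 2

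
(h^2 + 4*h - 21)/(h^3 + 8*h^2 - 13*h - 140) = (h - 3)/(h^2 + h - 20)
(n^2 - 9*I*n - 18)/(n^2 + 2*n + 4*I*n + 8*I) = (n^2 - 9*I*n - 18)/(n^2 + n*(2 + 4*I) + 8*I)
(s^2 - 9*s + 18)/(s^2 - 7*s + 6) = (s - 3)/(s - 1)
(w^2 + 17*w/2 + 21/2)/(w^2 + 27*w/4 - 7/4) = 2*(2*w + 3)/(4*w - 1)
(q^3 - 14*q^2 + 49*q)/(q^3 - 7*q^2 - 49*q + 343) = q/(q + 7)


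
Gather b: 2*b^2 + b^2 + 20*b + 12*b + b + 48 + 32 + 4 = 3*b^2 + 33*b + 84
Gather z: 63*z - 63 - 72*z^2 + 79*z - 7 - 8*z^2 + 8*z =-80*z^2 + 150*z - 70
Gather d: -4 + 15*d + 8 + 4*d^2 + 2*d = 4*d^2 + 17*d + 4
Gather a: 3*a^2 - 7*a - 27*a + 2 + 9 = 3*a^2 - 34*a + 11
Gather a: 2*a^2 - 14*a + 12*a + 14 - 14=2*a^2 - 2*a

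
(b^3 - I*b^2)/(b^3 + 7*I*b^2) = (b - I)/(b + 7*I)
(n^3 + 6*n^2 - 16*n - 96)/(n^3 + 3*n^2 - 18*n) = (n^2 - 16)/(n*(n - 3))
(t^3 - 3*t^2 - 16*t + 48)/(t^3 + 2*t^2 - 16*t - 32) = (t - 3)/(t + 2)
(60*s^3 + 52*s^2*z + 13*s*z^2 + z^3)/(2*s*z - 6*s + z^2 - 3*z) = (30*s^2 + 11*s*z + z^2)/(z - 3)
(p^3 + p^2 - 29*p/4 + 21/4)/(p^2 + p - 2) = (p^2 + 2*p - 21/4)/(p + 2)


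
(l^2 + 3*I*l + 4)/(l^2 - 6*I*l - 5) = (l + 4*I)/(l - 5*I)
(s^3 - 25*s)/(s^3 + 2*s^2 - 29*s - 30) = s*(s + 5)/(s^2 + 7*s + 6)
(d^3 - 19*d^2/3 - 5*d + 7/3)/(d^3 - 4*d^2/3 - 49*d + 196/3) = (3*d^2 + 2*d - 1)/(3*d^2 + 17*d - 28)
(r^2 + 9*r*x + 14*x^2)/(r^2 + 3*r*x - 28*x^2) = (-r - 2*x)/(-r + 4*x)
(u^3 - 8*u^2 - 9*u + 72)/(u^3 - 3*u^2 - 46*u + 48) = (u^2 - 9)/(u^2 + 5*u - 6)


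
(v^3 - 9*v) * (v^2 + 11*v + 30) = v^5 + 11*v^4 + 21*v^3 - 99*v^2 - 270*v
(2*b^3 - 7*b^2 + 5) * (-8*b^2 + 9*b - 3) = -16*b^5 + 74*b^4 - 69*b^3 - 19*b^2 + 45*b - 15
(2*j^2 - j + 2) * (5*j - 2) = 10*j^3 - 9*j^2 + 12*j - 4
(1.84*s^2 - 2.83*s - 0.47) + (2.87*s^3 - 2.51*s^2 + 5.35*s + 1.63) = 2.87*s^3 - 0.67*s^2 + 2.52*s + 1.16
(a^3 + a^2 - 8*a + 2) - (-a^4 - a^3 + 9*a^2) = a^4 + 2*a^3 - 8*a^2 - 8*a + 2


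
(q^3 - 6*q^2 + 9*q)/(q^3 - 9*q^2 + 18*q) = (q - 3)/(q - 6)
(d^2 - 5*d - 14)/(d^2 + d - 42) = (d^2 - 5*d - 14)/(d^2 + d - 42)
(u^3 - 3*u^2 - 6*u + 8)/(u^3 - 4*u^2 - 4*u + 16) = (u - 1)/(u - 2)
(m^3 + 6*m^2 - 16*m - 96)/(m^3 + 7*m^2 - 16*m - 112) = (m + 6)/(m + 7)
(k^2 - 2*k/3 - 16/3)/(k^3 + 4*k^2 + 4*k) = (k - 8/3)/(k*(k + 2))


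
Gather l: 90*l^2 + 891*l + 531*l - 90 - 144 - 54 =90*l^2 + 1422*l - 288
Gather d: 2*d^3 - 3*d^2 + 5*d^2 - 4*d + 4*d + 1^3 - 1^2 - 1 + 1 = 2*d^3 + 2*d^2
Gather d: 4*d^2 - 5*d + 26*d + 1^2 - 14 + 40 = 4*d^2 + 21*d + 27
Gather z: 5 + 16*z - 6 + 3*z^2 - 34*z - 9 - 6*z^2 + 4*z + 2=-3*z^2 - 14*z - 8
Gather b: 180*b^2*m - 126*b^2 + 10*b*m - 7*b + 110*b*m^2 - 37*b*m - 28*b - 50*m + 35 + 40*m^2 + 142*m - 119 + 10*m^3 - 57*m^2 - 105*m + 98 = b^2*(180*m - 126) + b*(110*m^2 - 27*m - 35) + 10*m^3 - 17*m^2 - 13*m + 14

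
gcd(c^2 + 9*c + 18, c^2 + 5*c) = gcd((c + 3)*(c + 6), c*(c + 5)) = 1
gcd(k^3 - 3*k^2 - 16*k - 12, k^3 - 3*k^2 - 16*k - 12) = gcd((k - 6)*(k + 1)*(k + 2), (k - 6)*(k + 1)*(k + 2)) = k^3 - 3*k^2 - 16*k - 12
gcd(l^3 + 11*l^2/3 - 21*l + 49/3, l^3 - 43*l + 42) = l^2 + 6*l - 7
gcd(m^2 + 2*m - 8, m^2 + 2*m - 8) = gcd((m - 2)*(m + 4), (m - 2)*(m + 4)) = m^2 + 2*m - 8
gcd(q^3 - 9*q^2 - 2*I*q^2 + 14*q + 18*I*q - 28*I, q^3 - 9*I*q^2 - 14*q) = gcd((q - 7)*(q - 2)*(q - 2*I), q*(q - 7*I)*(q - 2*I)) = q - 2*I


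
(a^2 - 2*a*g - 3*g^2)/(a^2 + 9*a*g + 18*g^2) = (a^2 - 2*a*g - 3*g^2)/(a^2 + 9*a*g + 18*g^2)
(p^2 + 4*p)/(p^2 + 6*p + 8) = p/(p + 2)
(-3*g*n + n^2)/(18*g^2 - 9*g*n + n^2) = -n/(6*g - n)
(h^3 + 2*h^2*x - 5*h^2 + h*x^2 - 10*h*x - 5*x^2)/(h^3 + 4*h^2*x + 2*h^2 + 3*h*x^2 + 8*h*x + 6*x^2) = (h^2 + h*x - 5*h - 5*x)/(h^2 + 3*h*x + 2*h + 6*x)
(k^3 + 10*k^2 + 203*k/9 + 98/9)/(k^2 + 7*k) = k + 3 + 14/(9*k)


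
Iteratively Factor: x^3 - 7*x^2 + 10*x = (x - 5)*(x^2 - 2*x) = (x - 5)*(x - 2)*(x)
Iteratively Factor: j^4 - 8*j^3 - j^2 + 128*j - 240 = (j + 4)*(j^3 - 12*j^2 + 47*j - 60) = (j - 5)*(j + 4)*(j^2 - 7*j + 12) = (j - 5)*(j - 4)*(j + 4)*(j - 3)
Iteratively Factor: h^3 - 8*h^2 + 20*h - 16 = (h - 2)*(h^2 - 6*h + 8) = (h - 4)*(h - 2)*(h - 2)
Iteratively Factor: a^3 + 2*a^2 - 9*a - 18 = (a - 3)*(a^2 + 5*a + 6) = (a - 3)*(a + 3)*(a + 2)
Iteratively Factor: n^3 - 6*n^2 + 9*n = (n - 3)*(n^2 - 3*n) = (n - 3)^2*(n)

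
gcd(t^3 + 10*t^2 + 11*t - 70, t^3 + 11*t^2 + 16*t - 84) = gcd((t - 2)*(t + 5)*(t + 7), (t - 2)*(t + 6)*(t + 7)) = t^2 + 5*t - 14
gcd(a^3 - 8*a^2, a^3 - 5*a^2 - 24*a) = a^2 - 8*a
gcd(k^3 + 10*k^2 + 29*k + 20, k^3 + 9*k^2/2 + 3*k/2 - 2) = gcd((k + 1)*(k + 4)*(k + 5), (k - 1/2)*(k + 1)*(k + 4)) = k^2 + 5*k + 4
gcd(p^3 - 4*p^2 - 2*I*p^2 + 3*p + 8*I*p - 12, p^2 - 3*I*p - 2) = 1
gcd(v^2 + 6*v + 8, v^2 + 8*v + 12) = v + 2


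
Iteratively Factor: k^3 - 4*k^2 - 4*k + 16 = (k - 2)*(k^2 - 2*k - 8) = (k - 2)*(k + 2)*(k - 4)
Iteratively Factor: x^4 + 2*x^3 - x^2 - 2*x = (x + 2)*(x^3 - x) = (x + 1)*(x + 2)*(x^2 - x) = (x - 1)*(x + 1)*(x + 2)*(x)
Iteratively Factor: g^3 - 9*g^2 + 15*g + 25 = (g + 1)*(g^2 - 10*g + 25) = (g - 5)*(g + 1)*(g - 5)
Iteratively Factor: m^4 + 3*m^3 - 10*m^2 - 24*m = (m)*(m^3 + 3*m^2 - 10*m - 24) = m*(m + 4)*(m^2 - m - 6) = m*(m + 2)*(m + 4)*(m - 3)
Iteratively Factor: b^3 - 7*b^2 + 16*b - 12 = (b - 2)*(b^2 - 5*b + 6) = (b - 2)^2*(b - 3)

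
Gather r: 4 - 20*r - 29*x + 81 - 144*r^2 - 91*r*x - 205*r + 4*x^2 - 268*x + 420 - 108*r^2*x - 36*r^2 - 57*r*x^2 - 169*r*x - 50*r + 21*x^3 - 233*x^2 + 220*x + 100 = r^2*(-108*x - 180) + r*(-57*x^2 - 260*x - 275) + 21*x^3 - 229*x^2 - 77*x + 605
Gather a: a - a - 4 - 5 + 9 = 0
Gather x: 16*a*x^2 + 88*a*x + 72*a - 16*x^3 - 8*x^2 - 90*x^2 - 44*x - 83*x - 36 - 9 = 72*a - 16*x^3 + x^2*(16*a - 98) + x*(88*a - 127) - 45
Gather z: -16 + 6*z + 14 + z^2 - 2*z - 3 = z^2 + 4*z - 5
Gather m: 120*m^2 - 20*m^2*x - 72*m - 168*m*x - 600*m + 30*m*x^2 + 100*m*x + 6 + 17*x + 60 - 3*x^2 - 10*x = m^2*(120 - 20*x) + m*(30*x^2 - 68*x - 672) - 3*x^2 + 7*x + 66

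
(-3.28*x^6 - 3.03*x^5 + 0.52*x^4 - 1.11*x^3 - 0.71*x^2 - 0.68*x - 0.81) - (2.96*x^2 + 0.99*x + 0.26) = -3.28*x^6 - 3.03*x^5 + 0.52*x^4 - 1.11*x^3 - 3.67*x^2 - 1.67*x - 1.07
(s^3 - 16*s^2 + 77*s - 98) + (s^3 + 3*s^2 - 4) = 2*s^3 - 13*s^2 + 77*s - 102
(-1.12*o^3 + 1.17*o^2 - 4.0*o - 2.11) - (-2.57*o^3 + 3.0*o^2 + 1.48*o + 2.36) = 1.45*o^3 - 1.83*o^2 - 5.48*o - 4.47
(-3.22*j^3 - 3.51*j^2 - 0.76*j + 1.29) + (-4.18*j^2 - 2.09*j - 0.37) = -3.22*j^3 - 7.69*j^2 - 2.85*j + 0.92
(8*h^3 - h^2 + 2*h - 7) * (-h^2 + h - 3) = -8*h^5 + 9*h^4 - 27*h^3 + 12*h^2 - 13*h + 21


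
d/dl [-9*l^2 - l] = -18*l - 1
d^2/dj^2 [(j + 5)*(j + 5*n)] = 2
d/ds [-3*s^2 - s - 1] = -6*s - 1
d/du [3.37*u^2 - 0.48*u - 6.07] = 6.74*u - 0.48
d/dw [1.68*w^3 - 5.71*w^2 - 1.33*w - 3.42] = 5.04*w^2 - 11.42*w - 1.33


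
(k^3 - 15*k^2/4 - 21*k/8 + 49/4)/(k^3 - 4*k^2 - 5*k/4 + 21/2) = (4*k + 7)/(2*(2*k + 3))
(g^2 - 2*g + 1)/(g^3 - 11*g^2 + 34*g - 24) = (g - 1)/(g^2 - 10*g + 24)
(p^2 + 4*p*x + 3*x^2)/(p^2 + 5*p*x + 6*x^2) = (p + x)/(p + 2*x)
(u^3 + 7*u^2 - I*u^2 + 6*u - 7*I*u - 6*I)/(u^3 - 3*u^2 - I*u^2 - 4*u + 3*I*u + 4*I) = (u + 6)/(u - 4)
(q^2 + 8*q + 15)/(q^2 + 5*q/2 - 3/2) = 2*(q + 5)/(2*q - 1)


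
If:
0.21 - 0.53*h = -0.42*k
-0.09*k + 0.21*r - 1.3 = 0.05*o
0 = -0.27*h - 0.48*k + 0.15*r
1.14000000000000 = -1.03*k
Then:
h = -0.48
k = -1.11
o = -42.52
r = -4.41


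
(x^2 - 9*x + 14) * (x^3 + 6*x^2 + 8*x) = x^5 - 3*x^4 - 32*x^3 + 12*x^2 + 112*x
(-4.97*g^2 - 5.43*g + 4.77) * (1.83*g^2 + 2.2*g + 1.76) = -9.0951*g^4 - 20.8709*g^3 - 11.9641*g^2 + 0.937200000000001*g + 8.3952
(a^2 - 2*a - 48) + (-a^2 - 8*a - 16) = -10*a - 64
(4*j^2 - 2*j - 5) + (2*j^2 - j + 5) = 6*j^2 - 3*j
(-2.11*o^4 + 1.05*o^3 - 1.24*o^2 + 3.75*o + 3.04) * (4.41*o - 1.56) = -9.3051*o^5 + 7.9221*o^4 - 7.1064*o^3 + 18.4719*o^2 + 7.5564*o - 4.7424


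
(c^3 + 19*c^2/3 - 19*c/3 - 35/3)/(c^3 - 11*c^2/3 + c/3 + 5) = (c + 7)/(c - 3)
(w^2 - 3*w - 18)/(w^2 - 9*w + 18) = (w + 3)/(w - 3)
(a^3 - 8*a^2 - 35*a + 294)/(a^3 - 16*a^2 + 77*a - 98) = (a + 6)/(a - 2)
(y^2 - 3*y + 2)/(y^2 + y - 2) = (y - 2)/(y + 2)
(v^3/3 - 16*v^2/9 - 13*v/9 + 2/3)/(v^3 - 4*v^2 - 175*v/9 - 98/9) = (-3*v^3 + 16*v^2 + 13*v - 6)/(-9*v^3 + 36*v^2 + 175*v + 98)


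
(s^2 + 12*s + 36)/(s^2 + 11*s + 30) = (s + 6)/(s + 5)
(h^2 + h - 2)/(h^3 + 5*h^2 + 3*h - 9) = (h + 2)/(h^2 + 6*h + 9)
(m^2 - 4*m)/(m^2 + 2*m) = (m - 4)/(m + 2)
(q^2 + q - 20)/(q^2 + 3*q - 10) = (q - 4)/(q - 2)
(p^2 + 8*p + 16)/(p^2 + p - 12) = (p + 4)/(p - 3)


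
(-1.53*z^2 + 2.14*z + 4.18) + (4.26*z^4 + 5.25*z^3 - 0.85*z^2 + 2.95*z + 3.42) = 4.26*z^4 + 5.25*z^3 - 2.38*z^2 + 5.09*z + 7.6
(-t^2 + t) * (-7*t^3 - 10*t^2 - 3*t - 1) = 7*t^5 + 3*t^4 - 7*t^3 - 2*t^2 - t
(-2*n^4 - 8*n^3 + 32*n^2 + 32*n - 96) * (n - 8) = -2*n^5 + 8*n^4 + 96*n^3 - 224*n^2 - 352*n + 768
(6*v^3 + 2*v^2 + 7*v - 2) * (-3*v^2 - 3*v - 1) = -18*v^5 - 24*v^4 - 33*v^3 - 17*v^2 - v + 2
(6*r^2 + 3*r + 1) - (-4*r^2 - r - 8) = 10*r^2 + 4*r + 9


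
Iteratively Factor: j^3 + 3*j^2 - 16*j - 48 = (j - 4)*(j^2 + 7*j + 12) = (j - 4)*(j + 4)*(j + 3)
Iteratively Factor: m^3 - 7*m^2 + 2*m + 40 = (m - 5)*(m^2 - 2*m - 8) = (m - 5)*(m + 2)*(m - 4)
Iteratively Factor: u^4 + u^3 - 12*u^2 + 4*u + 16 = (u + 4)*(u^3 - 3*u^2 + 4) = (u + 1)*(u + 4)*(u^2 - 4*u + 4) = (u - 2)*(u + 1)*(u + 4)*(u - 2)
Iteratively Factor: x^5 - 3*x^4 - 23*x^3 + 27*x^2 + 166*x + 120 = (x - 5)*(x^4 + 2*x^3 - 13*x^2 - 38*x - 24) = (x - 5)*(x + 1)*(x^3 + x^2 - 14*x - 24) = (x - 5)*(x + 1)*(x + 3)*(x^2 - 2*x - 8) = (x - 5)*(x + 1)*(x + 2)*(x + 3)*(x - 4)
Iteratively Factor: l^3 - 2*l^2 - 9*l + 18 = (l - 3)*(l^2 + l - 6) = (l - 3)*(l - 2)*(l + 3)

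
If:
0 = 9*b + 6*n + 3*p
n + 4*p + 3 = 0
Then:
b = 7*p/3 + 2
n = -4*p - 3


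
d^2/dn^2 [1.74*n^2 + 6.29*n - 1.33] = 3.48000000000000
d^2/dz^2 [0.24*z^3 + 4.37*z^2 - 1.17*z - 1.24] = 1.44*z + 8.74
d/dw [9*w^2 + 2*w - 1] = 18*w + 2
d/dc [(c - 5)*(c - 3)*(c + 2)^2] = 4*c^3 - 12*c^2 - 26*c + 28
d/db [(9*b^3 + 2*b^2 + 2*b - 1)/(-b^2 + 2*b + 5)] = 3*(-3*b^4 + 12*b^3 + 47*b^2 + 6*b + 4)/(b^4 - 4*b^3 - 6*b^2 + 20*b + 25)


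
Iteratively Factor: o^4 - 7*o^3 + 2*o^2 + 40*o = (o - 5)*(o^3 - 2*o^2 - 8*o) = (o - 5)*(o - 4)*(o^2 + 2*o) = (o - 5)*(o - 4)*(o + 2)*(o)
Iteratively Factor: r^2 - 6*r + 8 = (r - 4)*(r - 2)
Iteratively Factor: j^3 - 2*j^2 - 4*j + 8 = (j - 2)*(j^2 - 4) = (j - 2)*(j + 2)*(j - 2)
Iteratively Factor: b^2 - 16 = (b - 4)*(b + 4)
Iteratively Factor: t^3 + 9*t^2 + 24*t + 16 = (t + 4)*(t^2 + 5*t + 4) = (t + 1)*(t + 4)*(t + 4)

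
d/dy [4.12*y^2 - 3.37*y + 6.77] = 8.24*y - 3.37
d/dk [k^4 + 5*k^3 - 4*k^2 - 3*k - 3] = 4*k^3 + 15*k^2 - 8*k - 3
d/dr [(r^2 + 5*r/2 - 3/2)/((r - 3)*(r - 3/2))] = 2*(-14*r^2 + 24*r + 9)/(4*r^4 - 36*r^3 + 117*r^2 - 162*r + 81)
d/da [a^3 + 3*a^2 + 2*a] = 3*a^2 + 6*a + 2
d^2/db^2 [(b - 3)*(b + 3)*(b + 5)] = 6*b + 10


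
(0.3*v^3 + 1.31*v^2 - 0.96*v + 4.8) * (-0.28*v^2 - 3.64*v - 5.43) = -0.084*v^5 - 1.4588*v^4 - 6.1286*v^3 - 4.9629*v^2 - 12.2592*v - 26.064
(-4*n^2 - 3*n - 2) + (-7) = -4*n^2 - 3*n - 9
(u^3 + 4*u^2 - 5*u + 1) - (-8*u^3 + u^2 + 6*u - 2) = 9*u^3 + 3*u^2 - 11*u + 3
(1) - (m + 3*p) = -m - 3*p + 1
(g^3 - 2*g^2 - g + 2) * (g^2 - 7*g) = g^5 - 9*g^4 + 13*g^3 + 9*g^2 - 14*g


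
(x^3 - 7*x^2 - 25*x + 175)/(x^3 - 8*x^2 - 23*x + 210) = (x - 5)/(x - 6)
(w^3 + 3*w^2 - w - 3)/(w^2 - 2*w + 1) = (w^2 + 4*w + 3)/(w - 1)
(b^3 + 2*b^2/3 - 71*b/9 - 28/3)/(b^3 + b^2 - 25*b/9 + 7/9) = (3*b^2 - 5*b - 12)/(3*b^2 - 4*b + 1)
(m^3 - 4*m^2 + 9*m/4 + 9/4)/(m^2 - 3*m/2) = m - 5/2 - 3/(2*m)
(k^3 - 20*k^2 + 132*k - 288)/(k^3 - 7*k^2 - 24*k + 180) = (k - 8)/(k + 5)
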